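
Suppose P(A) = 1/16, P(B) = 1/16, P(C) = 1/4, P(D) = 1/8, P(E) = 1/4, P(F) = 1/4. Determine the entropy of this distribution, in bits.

Each probability is a power of 1/2, so log₂(1/p) is an integer.
H = Σ p·log₂(1/p) = 1/16·4 + 1/16·4 + 1/4·2 + 1/8·3 + 1/4·2 + 1/4·2 = 2.375 bits.

2.375 bits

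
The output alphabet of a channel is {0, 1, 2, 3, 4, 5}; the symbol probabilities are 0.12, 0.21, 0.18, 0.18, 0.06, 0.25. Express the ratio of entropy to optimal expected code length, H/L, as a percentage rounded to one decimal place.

97.4%

Entropy H = −Σ p log₂ p ≈ 2.4740 bits.
Huffman merges: 3/50+3/25→9/50; 9/50+9/50→9/25; 9/50+21/100→39/100; 1/4+9/25→61/100; 39/100+61/100→1. L = 127/50 ≈ 2.5400.
Efficiency = H/L = 2.4740/2.5400 = 97.4%.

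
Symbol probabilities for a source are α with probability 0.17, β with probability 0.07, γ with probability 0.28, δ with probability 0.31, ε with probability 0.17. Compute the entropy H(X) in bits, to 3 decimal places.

H = −Σ pᵢ log₂ pᵢ.
−0.17·log₂(0.17) = 0.4346
−0.07·log₂(0.07) = 0.2686
−0.28·log₂(0.28) = 0.5142
−0.31·log₂(0.31) = 0.5238
−0.17·log₂(0.17) = 0.4346
Sum ≈ 2.1757 → 2.176 bits.

2.176 bits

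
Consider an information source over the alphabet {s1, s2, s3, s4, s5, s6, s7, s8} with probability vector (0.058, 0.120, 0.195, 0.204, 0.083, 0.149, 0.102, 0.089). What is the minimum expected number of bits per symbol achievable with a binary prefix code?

Repeatedly combine the two least-probable nodes; the expected code length is the sum of the merged weights.
merge 29/500 + 83/1000 → 141/1000
merge 89/1000 + 51/500 → 191/1000
merge 3/25 + 141/1000 → 261/1000
merge 149/1000 + 191/1000 → 17/50
merge 39/200 + 51/250 → 399/1000
merge 261/1000 + 17/50 → 601/1000
merge 399/1000 + 601/1000 → 1
L = 141/1000 + 191/1000 + 261/1000 + 17/50 + 399/1000 + 601/1000 + 1 = 2933/1000 = 2.933 bits/symbol.

2.933 bits/symbol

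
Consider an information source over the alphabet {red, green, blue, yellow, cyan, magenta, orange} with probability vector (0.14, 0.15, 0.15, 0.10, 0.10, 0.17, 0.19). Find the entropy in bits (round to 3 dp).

H = −Σ pᵢ log₂ pᵢ.
−0.14·log₂(0.14) = 0.3971
−0.15·log₂(0.15) = 0.4105
−0.15·log₂(0.15) = 0.4105
−0.10·log₂(0.10) = 0.3322
−0.10·log₂(0.10) = 0.3322
−0.17·log₂(0.17) = 0.4346
−0.19·log₂(0.19) = 0.4552
Sum ≈ 2.7724 → 2.772 bits.

2.772 bits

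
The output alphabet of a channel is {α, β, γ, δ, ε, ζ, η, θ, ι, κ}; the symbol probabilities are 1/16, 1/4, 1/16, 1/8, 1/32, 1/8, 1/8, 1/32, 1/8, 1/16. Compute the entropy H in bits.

Each probability is a power of 1/2, so log₂(1/p) is an integer.
H = Σ p·log₂(1/p) = 1/16·4 + 1/4·2 + 1/16·4 + 1/8·3 + 1/32·5 + 1/8·3 + 1/8·3 + 1/32·5 + 1/8·3 + 1/16·4 = 3.0625 bits.

3.0625 bits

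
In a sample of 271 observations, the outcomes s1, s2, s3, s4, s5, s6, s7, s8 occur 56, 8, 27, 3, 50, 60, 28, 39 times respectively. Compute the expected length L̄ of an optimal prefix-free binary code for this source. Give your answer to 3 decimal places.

2.753 bits/symbol

Probabilities are the counts divided by 271.
Repeatedly combine the two least-probable nodes; the expected code length is the sum of the merged weights.
merge 3/271 + 8/271 → 11/271
merge 11/271 + 27/271 → 38/271
merge 28/271 + 38/271 → 66/271
merge 39/271 + 50/271 → 89/271
merge 56/271 + 60/271 → 116/271
merge 66/271 + 89/271 → 155/271
merge 116/271 + 155/271 → 1
L = 11/271 + 38/271 + 66/271 + 89/271 + 116/271 + 155/271 + 1 = 746/271 ≈ 2.753 bits/symbol.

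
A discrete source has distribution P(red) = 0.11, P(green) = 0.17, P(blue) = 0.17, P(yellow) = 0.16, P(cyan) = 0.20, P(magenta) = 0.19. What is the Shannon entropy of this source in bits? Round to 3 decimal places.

2.562 bits

H = −Σ pᵢ log₂ pᵢ.
−0.11·log₂(0.11) = 0.3503
−0.17·log₂(0.17) = 0.4346
−0.17·log₂(0.17) = 0.4346
−0.16·log₂(0.16) = 0.4230
−0.20·log₂(0.20) = 0.4644
−0.19·log₂(0.19) = 0.4552
Sum ≈ 2.5621 → 2.562 bits.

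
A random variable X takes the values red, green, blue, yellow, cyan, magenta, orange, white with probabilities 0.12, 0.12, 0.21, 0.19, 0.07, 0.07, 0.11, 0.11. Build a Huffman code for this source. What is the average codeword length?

Repeatedly combine the two least-probable nodes; the expected code length is the sum of the merged weights.
merge 7/100 + 7/100 → 7/50
merge 11/100 + 11/100 → 11/50
merge 3/25 + 3/25 → 6/25
merge 7/50 + 19/100 → 33/100
merge 21/100 + 11/50 → 43/100
merge 6/25 + 33/100 → 57/100
merge 43/100 + 57/100 → 1
L = 7/50 + 11/50 + 6/25 + 33/100 + 43/100 + 57/100 + 1 = 293/100 = 2.93 bits/symbol.

2.93 bits/symbol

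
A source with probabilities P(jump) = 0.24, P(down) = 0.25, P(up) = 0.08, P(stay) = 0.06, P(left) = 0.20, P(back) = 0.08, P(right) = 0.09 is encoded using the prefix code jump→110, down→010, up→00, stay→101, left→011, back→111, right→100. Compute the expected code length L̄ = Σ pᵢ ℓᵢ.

L̄ = Σ pᵢ·ℓᵢ = 0.24·3 + 0.25·3 + 0.08·2 + 0.06·3 + 0.20·3 + 0.08·3 + 0.09·3 = 2.92 bits/symbol.

2.92 bits/symbol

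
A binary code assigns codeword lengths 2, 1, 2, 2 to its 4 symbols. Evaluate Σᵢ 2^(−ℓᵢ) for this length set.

1.25

With common denominator 2^2 = 4: Σ 2^(−ℓᵢ) = 1/4 + 2/4 + 1/4 + 1/4 = 5/4 = 1.25.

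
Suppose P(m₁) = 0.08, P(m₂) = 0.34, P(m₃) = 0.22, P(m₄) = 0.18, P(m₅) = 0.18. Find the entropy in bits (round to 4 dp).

H = −Σ pᵢ log₂ pᵢ.
−0.08·log₂(0.08) = 0.2915
−0.34·log₂(0.34) = 0.5292
−0.22·log₂(0.22) = 0.4806
−0.18·log₂(0.18) = 0.4453
−0.18·log₂(0.18) = 0.4453
Sum ≈ 2.1919 → 2.1919 bits.

2.1919 bits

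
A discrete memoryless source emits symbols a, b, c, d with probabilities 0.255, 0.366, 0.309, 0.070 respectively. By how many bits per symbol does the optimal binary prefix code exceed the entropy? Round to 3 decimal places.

0.133 bits

Entropy H = −Σ p log₂ p ≈ 1.8255 bits.
Huffman merges: 7/100+51/200→13/40; 309/1000+13/40→317/500; 183/500+317/500→1. L = 1959/1000 ≈ 1.9590.
L − H = 1.9590 − 1.8255 = 0.133 bits.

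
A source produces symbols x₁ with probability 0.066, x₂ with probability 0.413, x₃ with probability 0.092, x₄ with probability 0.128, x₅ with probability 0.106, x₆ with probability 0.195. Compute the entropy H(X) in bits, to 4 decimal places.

2.2851 bits

H = −Σ pᵢ log₂ pᵢ.
−0.066·log₂(0.066) = 0.2588
−0.413·log₂(0.413) = 0.5269
−0.092·log₂(0.092) = 0.3167
−0.128·log₂(0.128) = 0.3796
−0.106·log₂(0.106) = 0.3432
−0.195·log₂(0.195) = 0.4599
Sum ≈ 2.2851 → 2.2851 bits.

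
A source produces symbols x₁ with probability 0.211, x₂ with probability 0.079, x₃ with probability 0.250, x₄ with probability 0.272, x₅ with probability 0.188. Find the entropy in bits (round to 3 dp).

H = −Σ pᵢ log₂ pᵢ.
−0.211·log₂(0.211) = 0.4736
−0.079·log₂(0.079) = 0.2893
−0.250·log₂(0.250) = 0.5000
−0.272·log₂(0.272) = 0.5109
−0.188·log₂(0.188) = 0.4533
Sum ≈ 2.2271 → 2.227 bits.

2.227 bits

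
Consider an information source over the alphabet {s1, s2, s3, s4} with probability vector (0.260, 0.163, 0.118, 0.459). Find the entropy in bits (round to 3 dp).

H = −Σ pᵢ log₂ pᵢ.
−0.260·log₂(0.260) = 0.5053
−0.163·log₂(0.163) = 0.4266
−0.118·log₂(0.118) = 0.3638
−0.459·log₂(0.459) = 0.5157
Sum ≈ 1.8113 → 1.811 bits.

1.811 bits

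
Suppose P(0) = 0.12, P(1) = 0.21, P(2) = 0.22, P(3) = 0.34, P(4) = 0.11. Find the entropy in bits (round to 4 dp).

2.1999 bits

H = −Σ pᵢ log₂ pᵢ.
−0.12·log₂(0.12) = 0.3671
−0.21·log₂(0.21) = 0.4728
−0.22·log₂(0.22) = 0.4806
−0.34·log₂(0.34) = 0.5292
−0.11·log₂(0.11) = 0.3503
Sum ≈ 2.1999 → 2.1999 bits.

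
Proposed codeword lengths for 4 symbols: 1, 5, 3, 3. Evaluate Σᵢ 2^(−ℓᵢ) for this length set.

0.78125

With common denominator 2^5 = 32: Σ 2^(−ℓᵢ) = 16/32 + 1/32 + 4/32 + 4/32 = 25/32 = 0.78125.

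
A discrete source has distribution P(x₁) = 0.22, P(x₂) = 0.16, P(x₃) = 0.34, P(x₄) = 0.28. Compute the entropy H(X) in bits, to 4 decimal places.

1.9470 bits

H = −Σ pᵢ log₂ pᵢ.
−0.22·log₂(0.22) = 0.4806
−0.16·log₂(0.16) = 0.4230
−0.34·log₂(0.34) = 0.5292
−0.28·log₂(0.28) = 0.5142
Sum ≈ 1.9470 → 1.9470 bits.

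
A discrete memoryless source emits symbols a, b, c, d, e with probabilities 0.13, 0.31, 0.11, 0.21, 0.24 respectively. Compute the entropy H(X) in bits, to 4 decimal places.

2.2237 bits

H = −Σ pᵢ log₂ pᵢ.
−0.13·log₂(0.13) = 0.3826
−0.31·log₂(0.31) = 0.5238
−0.11·log₂(0.11) = 0.3503
−0.21·log₂(0.21) = 0.4728
−0.24·log₂(0.24) = 0.4941
Sum ≈ 2.2237 → 2.2237 bits.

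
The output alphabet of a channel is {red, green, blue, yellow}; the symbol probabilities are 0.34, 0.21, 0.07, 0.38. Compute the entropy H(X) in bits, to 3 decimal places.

H = −Σ pᵢ log₂ pᵢ.
−0.34·log₂(0.34) = 0.5292
−0.21·log₂(0.21) = 0.4728
−0.07·log₂(0.07) = 0.2686
−0.38·log₂(0.38) = 0.5305
Sum ≈ 1.8010 → 1.801 bits.

1.801 bits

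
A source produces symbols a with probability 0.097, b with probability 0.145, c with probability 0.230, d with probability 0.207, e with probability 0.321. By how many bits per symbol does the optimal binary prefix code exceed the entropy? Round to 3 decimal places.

Entropy H = −Σ p log₂ p ≈ 2.2147 bits.
Huffman merges: 97/1000+29/200→121/500; 207/1000+23/100→437/1000; 121/500+321/1000→563/1000; 437/1000+563/1000→1. L = 1121/500 ≈ 2.2420.
L − H = 2.2420 − 2.2147 = 0.027 bits.

0.027 bits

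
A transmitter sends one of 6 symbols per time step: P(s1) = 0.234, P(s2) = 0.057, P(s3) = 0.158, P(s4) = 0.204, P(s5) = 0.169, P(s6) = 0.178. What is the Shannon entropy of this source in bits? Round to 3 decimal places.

2.491 bits

H = −Σ pᵢ log₂ pᵢ.
−0.234·log₂(0.234) = 0.4903
−0.057·log₂(0.057) = 0.2356
−0.158·log₂(0.158) = 0.4206
−0.204·log₂(0.204) = 0.4678
−0.169·log₂(0.169) = 0.4335
−0.178·log₂(0.178) = 0.4432
Sum ≈ 2.4910 → 2.491 bits.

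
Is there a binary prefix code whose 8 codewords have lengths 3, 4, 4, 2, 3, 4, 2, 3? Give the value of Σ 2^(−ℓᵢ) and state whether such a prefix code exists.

1.0625; no

With common denominator 2^4 = 16: Σ 2^(−ℓᵢ) = 2/16 + 1/16 + 1/16 + 4/16 + 2/16 + 1/16 + 4/16 + 2/16 = 17/16 = 1.0625.
Kraft's inequality requires Σ ≤ 1; here Σ = 1.0625 > 1, so no such prefix code exists.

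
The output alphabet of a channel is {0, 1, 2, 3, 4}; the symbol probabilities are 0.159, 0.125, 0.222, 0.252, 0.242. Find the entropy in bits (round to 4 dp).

2.2753 bits

H = −Σ pᵢ log₂ pᵢ.
−0.159·log₂(0.159) = 0.4218
−0.125·log₂(0.125) = 0.3750
−0.222·log₂(0.222) = 0.4820
−0.252·log₂(0.252) = 0.5011
−0.242·log₂(0.242) = 0.4954
Sum ≈ 2.2753 → 2.2753 bits.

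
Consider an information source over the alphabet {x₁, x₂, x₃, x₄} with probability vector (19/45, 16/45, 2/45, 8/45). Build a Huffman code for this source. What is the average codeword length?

Repeatedly combine the two least-probable nodes; the expected code length is the sum of the merged weights.
merge 2/45 + 8/45 → 2/9
merge 2/9 + 16/45 → 26/45
merge 19/45 + 26/45 → 1
L = 2/9 + 26/45 + 1 = 9/5 = 1.8 bits/symbol.

1.8 bits/symbol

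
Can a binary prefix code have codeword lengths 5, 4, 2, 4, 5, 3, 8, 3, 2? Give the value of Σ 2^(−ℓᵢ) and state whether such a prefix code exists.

With common denominator 2^8 = 256: Σ 2^(−ℓᵢ) = 8/256 + 16/256 + 64/256 + 16/256 + 8/256 + 32/256 + 1/256 + 32/256 + 64/256 = 241/256 = 0.94140625.
Kraft's inequality requires Σ ≤ 1; here Σ = 0.94140625 ≤ 1, so such a prefix code exists.

0.94140625; yes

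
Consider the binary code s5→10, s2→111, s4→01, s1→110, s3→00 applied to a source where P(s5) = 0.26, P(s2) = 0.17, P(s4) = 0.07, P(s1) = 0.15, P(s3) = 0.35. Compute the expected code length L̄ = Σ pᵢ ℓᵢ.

2.32 bits/symbol

L̄ = Σ pᵢ·ℓᵢ = 0.26·2 + 0.17·3 + 0.07·2 + 0.15·3 + 0.35·2 = 2.32 bits/symbol.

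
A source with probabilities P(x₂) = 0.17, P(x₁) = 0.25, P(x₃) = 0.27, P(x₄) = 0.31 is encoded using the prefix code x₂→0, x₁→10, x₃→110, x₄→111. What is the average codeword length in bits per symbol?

L̄ = Σ pᵢ·ℓᵢ = 0.17·1 + 0.25·2 + 0.27·3 + 0.31·3 = 2.41 bits/symbol.

2.41 bits/symbol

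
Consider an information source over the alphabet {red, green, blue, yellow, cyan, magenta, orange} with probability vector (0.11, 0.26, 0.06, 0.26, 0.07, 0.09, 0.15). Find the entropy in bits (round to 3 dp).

H = −Σ pᵢ log₂ pᵢ.
−0.11·log₂(0.11) = 0.3503
−0.26·log₂(0.26) = 0.5053
−0.06·log₂(0.06) = 0.2435
−0.26·log₂(0.26) = 0.5053
−0.07·log₂(0.07) = 0.2686
−0.09·log₂(0.09) = 0.3127
−0.15·log₂(0.15) = 0.4105
Sum ≈ 2.5962 → 2.596 bits.

2.596 bits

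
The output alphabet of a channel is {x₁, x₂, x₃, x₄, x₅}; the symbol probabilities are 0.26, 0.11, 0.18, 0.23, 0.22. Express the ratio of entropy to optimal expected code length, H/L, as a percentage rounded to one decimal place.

Entropy H = −Σ p log₂ p ≈ 2.2691 bits.
Huffman merges: 11/100+9/50→29/100; 11/50+23/100→9/20; 13/50+29/100→11/20; 9/20+11/20→1. L = 229/100 ≈ 2.2900.
Efficiency = H/L = 2.2691/2.2900 = 99.1%.

99.1%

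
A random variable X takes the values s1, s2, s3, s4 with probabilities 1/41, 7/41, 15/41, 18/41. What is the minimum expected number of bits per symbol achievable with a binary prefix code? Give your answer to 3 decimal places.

1.756 bits/symbol

Repeatedly combine the two least-probable nodes; the expected code length is the sum of the merged weights.
merge 1/41 + 7/41 → 8/41
merge 8/41 + 15/41 → 23/41
merge 18/41 + 23/41 → 1
L = 8/41 + 23/41 + 1 = 72/41 ≈ 1.756 bits/symbol.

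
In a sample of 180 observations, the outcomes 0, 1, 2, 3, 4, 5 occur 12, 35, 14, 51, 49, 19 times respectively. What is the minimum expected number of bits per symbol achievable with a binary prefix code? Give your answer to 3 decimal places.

2.394 bits/symbol

Probabilities are the counts divided by 180.
Repeatedly combine the two least-probable nodes; the expected code length is the sum of the merged weights.
merge 1/15 + 7/90 → 13/90
merge 19/180 + 13/90 → 1/4
merge 7/36 + 1/4 → 4/9
merge 49/180 + 17/60 → 5/9
merge 4/9 + 5/9 → 1
L = 13/90 + 1/4 + 4/9 + 5/9 + 1 = 431/180 ≈ 2.394 bits/symbol.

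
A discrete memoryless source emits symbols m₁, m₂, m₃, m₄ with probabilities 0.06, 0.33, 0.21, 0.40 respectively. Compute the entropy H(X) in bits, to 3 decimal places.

1.773 bits

H = −Σ pᵢ log₂ pᵢ.
−0.06·log₂(0.06) = 0.2435
−0.33·log₂(0.33) = 0.5278
−0.21·log₂(0.21) = 0.4728
−0.40·log₂(0.40) = 0.5288
Sum ≈ 1.7730 → 1.773 bits.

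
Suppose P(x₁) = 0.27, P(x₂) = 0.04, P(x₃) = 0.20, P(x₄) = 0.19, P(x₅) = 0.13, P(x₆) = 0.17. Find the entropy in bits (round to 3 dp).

H = −Σ pᵢ log₂ pᵢ.
−0.27·log₂(0.27) = 0.5100
−0.04·log₂(0.04) = 0.1858
−0.20·log₂(0.20) = 0.4644
−0.19·log₂(0.19) = 0.4552
−0.13·log₂(0.13) = 0.3826
−0.17·log₂(0.17) = 0.4346
Sum ≈ 2.4326 → 2.433 bits.

2.433 bits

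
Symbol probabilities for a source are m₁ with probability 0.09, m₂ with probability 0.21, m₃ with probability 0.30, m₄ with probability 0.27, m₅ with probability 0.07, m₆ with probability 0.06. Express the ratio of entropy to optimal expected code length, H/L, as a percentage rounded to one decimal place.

Entropy H = −Σ p log₂ p ≈ 2.3287 bits.
Huffman merges: 3/50+7/100→13/100; 9/100+13/100→11/50; 21/100+11/50→43/100; 27/100+3/10→57/100; 43/100+57/100→1. L = 47/20 ≈ 2.3500.
Efficiency = H/L = 2.3287/2.3500 = 99.1%.

99.1%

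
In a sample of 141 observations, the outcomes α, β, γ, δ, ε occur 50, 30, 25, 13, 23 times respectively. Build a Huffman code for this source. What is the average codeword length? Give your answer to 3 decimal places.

2.255 bits/symbol

Probabilities are the counts divided by 141.
Repeatedly combine the two least-probable nodes; the expected code length is the sum of the merged weights.
merge 13/141 + 23/141 → 12/47
merge 25/141 + 10/47 → 55/141
merge 12/47 + 50/141 → 86/141
merge 55/141 + 86/141 → 1
L = 12/47 + 55/141 + 86/141 + 1 = 106/47 ≈ 2.255 bits/symbol.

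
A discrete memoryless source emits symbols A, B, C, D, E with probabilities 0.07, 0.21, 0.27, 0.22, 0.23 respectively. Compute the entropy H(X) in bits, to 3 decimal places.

H = −Σ pᵢ log₂ pᵢ.
−0.07·log₂(0.07) = 0.2686
−0.21·log₂(0.21) = 0.4728
−0.27·log₂(0.27) = 0.5100
−0.22·log₂(0.22) = 0.4806
−0.23·log₂(0.23) = 0.4877
Sum ≈ 2.2196 → 2.220 bits.

2.220 bits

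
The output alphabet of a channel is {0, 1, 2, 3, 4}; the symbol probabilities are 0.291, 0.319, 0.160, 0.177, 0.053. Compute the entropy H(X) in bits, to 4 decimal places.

H = −Σ pᵢ log₂ pᵢ.
−0.291·log₂(0.291) = 0.5182
−0.319·log₂(0.319) = 0.5258
−0.160·log₂(0.160) = 0.4230
−0.177·log₂(0.177) = 0.4422
−0.053·log₂(0.053) = 0.2246
Sum ≈ 2.1339 → 2.1339 bits.

2.1339 bits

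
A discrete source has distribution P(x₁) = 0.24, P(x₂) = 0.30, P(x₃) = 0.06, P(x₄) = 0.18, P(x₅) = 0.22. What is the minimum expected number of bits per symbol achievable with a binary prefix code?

2.24 bits/symbol

Repeatedly combine the two least-probable nodes; the expected code length is the sum of the merged weights.
merge 3/50 + 9/50 → 6/25
merge 11/50 + 6/25 → 23/50
merge 6/25 + 3/10 → 27/50
merge 23/50 + 27/50 → 1
L = 6/25 + 23/50 + 27/50 + 1 = 56/25 = 2.24 bits/symbol.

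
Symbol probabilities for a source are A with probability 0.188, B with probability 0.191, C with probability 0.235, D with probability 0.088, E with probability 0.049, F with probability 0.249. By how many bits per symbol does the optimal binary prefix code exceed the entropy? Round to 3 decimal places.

Entropy H = −Σ p log₂ p ≈ 2.4217 bits.
Huffman merges: 49/1000+11/125→137/1000; 137/1000+47/250→13/40; 191/1000+47/200→213/500; 249/1000+13/40→287/500; 213/500+287/500→1. L = 1231/500 ≈ 2.4620.
L − H = 2.4620 − 2.4217 = 0.040 bits.

0.040 bits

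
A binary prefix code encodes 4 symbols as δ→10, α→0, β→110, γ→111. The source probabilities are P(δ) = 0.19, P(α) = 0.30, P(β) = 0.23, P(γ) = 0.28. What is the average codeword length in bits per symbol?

2.21 bits/symbol

L̄ = Σ pᵢ·ℓᵢ = 0.19·2 + 0.30·1 + 0.23·3 + 0.28·3 = 2.21 bits/symbol.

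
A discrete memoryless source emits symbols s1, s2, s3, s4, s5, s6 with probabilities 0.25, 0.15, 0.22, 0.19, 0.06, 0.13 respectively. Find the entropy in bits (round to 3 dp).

2.473 bits

H = −Σ pᵢ log₂ pᵢ.
−0.25·log₂(0.25) = 0.5000
−0.15·log₂(0.15) = 0.4105
−0.22·log₂(0.22) = 0.4806
−0.19·log₂(0.19) = 0.4552
−0.06·log₂(0.06) = 0.2435
−0.13·log₂(0.13) = 0.3826
Sum ≈ 2.4725 → 2.473 bits.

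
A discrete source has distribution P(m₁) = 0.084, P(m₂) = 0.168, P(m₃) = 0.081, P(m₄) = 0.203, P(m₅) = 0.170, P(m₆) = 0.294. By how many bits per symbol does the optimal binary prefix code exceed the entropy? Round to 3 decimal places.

0.051 bits

Entropy H = −Σ p log₂ p ≈ 2.4470 bits.
Huffman merges: 81/1000+21/250→33/200; 33/200+21/125→333/1000; 17/100+203/1000→373/1000; 147/500+333/1000→627/1000; 373/1000+627/1000→1. L = 1249/500 ≈ 2.4980.
L − H = 2.4980 − 2.4470 = 0.051 bits.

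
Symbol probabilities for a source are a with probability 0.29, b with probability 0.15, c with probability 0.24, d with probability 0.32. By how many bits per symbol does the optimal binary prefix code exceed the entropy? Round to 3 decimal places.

0.051 bits

Entropy H = −Σ p log₂ p ≈ 1.9486 bits.
Huffman merges: 3/20+6/25→39/100; 29/100+8/25→61/100; 39/100+61/100→1. L = 2 ≈ 2.0000.
L − H = 2.0000 − 1.9486 = 0.051 bits.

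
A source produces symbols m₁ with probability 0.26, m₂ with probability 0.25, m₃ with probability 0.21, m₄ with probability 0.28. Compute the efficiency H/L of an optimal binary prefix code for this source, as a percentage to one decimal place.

99.6%

Entropy H = −Σ p log₂ p ≈ 1.9923 bits.
Huffman merges: 21/100+1/4→23/50; 13/50+7/25→27/50; 23/50+27/50→1. L = 2 ≈ 2.0000.
Efficiency = H/L = 1.9923/2.0000 = 99.6%.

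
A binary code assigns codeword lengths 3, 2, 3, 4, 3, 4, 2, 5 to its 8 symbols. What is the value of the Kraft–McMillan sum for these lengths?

1.03125

With common denominator 2^5 = 32: Σ 2^(−ℓᵢ) = 4/32 + 8/32 + 4/32 + 2/32 + 4/32 + 2/32 + 8/32 + 1/32 = 33/32 = 1.03125.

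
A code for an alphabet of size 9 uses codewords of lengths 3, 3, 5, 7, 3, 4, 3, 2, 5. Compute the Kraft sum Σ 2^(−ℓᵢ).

0.8828125

With common denominator 2^7 = 128: Σ 2^(−ℓᵢ) = 16/128 + 16/128 + 4/128 + 1/128 + 16/128 + 8/128 + 16/128 + 32/128 + 4/128 = 113/128 = 0.8828125.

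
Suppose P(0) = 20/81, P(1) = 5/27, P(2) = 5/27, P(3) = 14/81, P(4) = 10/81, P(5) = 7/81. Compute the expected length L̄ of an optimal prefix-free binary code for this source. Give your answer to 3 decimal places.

2.568 bits/symbol

Repeatedly combine the two least-probable nodes; the expected code length is the sum of the merged weights.
merge 7/81 + 10/81 → 17/81
merge 14/81 + 5/27 → 29/81
merge 5/27 + 17/81 → 32/81
merge 20/81 + 29/81 → 49/81
merge 32/81 + 49/81 → 1
L = 17/81 + 29/81 + 32/81 + 49/81 + 1 = 208/81 ≈ 2.568 bits/symbol.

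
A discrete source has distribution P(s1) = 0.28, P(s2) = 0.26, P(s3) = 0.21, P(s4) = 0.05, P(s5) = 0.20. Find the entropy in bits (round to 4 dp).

2.1728 bits

H = −Σ pᵢ log₂ pᵢ.
−0.28·log₂(0.28) = 0.5142
−0.26·log₂(0.26) = 0.5053
−0.21·log₂(0.21) = 0.4728
−0.05·log₂(0.05) = 0.2161
−0.20·log₂(0.20) = 0.4644
Sum ≈ 2.1728 → 2.1728 bits.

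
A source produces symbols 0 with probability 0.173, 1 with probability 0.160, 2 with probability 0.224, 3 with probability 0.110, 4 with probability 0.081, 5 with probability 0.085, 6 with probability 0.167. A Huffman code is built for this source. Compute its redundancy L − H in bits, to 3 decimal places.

Entropy H = −Σ p log₂ p ≈ 2.7219 bits.
Huffman merges: 81/1000+17/200→83/500; 11/100+4/25→27/100; 83/500+167/1000→333/1000; 173/1000+28/125→397/1000; 27/100+333/1000→603/1000; 397/1000+603/1000→1. L = 2769/1000 ≈ 2.7690.
L − H = 2.7690 − 2.7219 = 0.047 bits.

0.047 bits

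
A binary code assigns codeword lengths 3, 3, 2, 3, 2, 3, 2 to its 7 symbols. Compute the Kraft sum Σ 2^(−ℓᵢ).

1.25

With common denominator 2^3 = 8: Σ 2^(−ℓᵢ) = 1/8 + 1/8 + 2/8 + 1/8 + 2/8 + 1/8 + 2/8 = 10/8 = 1.25.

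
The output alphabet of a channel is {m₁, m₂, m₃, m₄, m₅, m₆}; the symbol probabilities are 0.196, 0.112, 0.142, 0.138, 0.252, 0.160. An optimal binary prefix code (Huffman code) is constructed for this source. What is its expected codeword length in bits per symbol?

Repeatedly combine the two least-probable nodes; the expected code length is the sum of the merged weights.
merge 14/125 + 69/500 → 1/4
merge 71/500 + 4/25 → 151/500
merge 49/250 + 1/4 → 223/500
merge 63/250 + 151/500 → 277/500
merge 223/500 + 277/500 → 1
L = 1/4 + 151/500 + 223/500 + 277/500 + 1 = 319/125 = 2.552 bits/symbol.

2.552 bits/symbol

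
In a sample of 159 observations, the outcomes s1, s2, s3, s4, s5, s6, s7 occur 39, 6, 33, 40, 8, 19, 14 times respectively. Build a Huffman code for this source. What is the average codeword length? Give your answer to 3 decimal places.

2.560 bits/symbol

Probabilities are the counts divided by 159.
Repeatedly combine the two least-probable nodes; the expected code length is the sum of the merged weights.
merge 2/53 + 8/159 → 14/159
merge 14/159 + 14/159 → 28/159
merge 19/159 + 28/159 → 47/159
merge 11/53 + 13/53 → 24/53
merge 40/159 + 47/159 → 29/53
merge 24/53 + 29/53 → 1
L = 14/159 + 28/159 + 47/159 + 24/53 + 29/53 + 1 = 407/159 ≈ 2.560 bits/symbol.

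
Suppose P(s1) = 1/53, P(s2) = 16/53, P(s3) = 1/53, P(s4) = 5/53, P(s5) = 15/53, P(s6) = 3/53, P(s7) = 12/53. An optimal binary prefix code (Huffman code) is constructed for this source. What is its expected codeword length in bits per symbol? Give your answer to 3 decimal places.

Repeatedly combine the two least-probable nodes; the expected code length is the sum of the merged weights.
merge 1/53 + 1/53 → 2/53
merge 2/53 + 3/53 → 5/53
merge 5/53 + 5/53 → 10/53
merge 10/53 + 12/53 → 22/53
merge 15/53 + 16/53 → 31/53
merge 22/53 + 31/53 → 1
L = 2/53 + 5/53 + 10/53 + 22/53 + 31/53 + 1 = 123/53 ≈ 2.321 bits/symbol.

2.321 bits/symbol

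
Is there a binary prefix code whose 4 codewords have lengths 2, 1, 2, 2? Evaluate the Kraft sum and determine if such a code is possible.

With common denominator 2^2 = 4: Σ 2^(−ℓᵢ) = 1/4 + 2/4 + 1/4 + 1/4 = 5/4 = 1.25.
Kraft's inequality requires Σ ≤ 1; here Σ = 1.25 > 1, so no such prefix code exists.

1.25; no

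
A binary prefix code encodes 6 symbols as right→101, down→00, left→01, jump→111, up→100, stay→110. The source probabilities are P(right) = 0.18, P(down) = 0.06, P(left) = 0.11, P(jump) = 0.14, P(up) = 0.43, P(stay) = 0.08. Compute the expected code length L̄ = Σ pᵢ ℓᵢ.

L̄ = Σ pᵢ·ℓᵢ = 0.18·3 + 0.06·2 + 0.11·2 + 0.14·3 + 0.43·3 + 0.08·3 = 2.83 bits/symbol.

2.83 bits/symbol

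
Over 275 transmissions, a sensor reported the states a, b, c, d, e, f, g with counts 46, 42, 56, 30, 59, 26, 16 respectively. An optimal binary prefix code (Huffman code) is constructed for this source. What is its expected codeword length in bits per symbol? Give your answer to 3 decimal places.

2.735 bits/symbol

Probabilities are the counts divided by 275.
Repeatedly combine the two least-probable nodes; the expected code length is the sum of the merged weights.
merge 16/275 + 26/275 → 42/275
merge 6/55 + 42/275 → 72/275
merge 42/275 + 46/275 → 8/25
merge 56/275 + 59/275 → 23/55
merge 72/275 + 8/25 → 32/55
merge 23/55 + 32/55 → 1
L = 42/275 + 72/275 + 8/25 + 23/55 + 32/55 + 1 = 752/275 ≈ 2.735 bits/symbol.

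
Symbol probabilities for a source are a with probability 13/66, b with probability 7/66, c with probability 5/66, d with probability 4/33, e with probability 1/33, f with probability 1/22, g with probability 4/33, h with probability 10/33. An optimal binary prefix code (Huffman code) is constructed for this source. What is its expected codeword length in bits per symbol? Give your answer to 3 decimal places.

Repeatedly combine the two least-probable nodes; the expected code length is the sum of the merged weights.
merge 1/33 + 1/22 → 5/66
merge 5/66 + 5/66 → 5/33
merge 7/66 + 4/33 → 5/22
merge 4/33 + 5/33 → 3/11
merge 13/66 + 5/22 → 14/33
merge 3/11 + 10/33 → 19/33
merge 14/33 + 19/33 → 1
L = 5/66 + 5/33 + 5/22 + 3/11 + 14/33 + 19/33 + 1 = 30/11 ≈ 2.727 bits/symbol.

2.727 bits/symbol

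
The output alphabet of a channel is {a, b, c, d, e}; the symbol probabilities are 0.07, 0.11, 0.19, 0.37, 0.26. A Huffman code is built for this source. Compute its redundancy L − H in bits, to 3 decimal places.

0.070 bits

Entropy H = −Σ p log₂ p ≈ 2.1101 bits.
Huffman merges: 7/100+11/100→9/50; 9/50+19/100→37/100; 13/50+37/100→63/100; 37/100+63/100→1. L = 109/50 ≈ 2.1800.
L − H = 2.1800 − 2.1101 = 0.070 bits.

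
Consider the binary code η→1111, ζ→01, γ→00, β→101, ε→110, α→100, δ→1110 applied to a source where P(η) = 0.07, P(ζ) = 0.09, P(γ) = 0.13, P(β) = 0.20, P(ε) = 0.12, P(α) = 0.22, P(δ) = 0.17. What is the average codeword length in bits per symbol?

L̄ = Σ pᵢ·ℓᵢ = 0.07·4 + 0.09·2 + 0.13·2 + 0.20·3 + 0.12·3 + 0.22·3 + 0.17·4 = 3.02 bits/symbol.

3.02 bits/symbol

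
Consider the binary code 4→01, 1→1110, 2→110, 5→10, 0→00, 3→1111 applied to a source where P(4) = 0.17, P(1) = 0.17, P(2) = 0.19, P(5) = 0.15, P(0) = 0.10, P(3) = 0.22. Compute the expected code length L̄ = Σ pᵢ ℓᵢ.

L̄ = Σ pᵢ·ℓᵢ = 0.17·2 + 0.17·4 + 0.19·3 + 0.15·2 + 0.10·2 + 0.22·4 = 2.97 bits/symbol.

2.97 bits/symbol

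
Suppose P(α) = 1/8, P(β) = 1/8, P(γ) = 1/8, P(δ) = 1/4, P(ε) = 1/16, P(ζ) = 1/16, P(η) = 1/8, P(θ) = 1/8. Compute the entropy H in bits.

Each probability is a power of 1/2, so log₂(1/p) is an integer.
H = Σ p·log₂(1/p) = 1/8·3 + 1/8·3 + 1/8·3 + 1/4·2 + 1/16·4 + 1/16·4 + 1/8·3 + 1/8·3 = 2.875 bits.

2.875 bits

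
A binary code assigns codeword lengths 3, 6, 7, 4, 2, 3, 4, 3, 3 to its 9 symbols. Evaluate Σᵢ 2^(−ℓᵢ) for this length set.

0.8984375

With common denominator 2^7 = 128: Σ 2^(−ℓᵢ) = 16/128 + 2/128 + 1/128 + 8/128 + 32/128 + 16/128 + 8/128 + 16/128 + 16/128 = 115/128 = 0.8984375.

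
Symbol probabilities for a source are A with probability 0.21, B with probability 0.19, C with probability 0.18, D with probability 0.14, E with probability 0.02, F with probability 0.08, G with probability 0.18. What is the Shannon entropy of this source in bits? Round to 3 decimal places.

H = −Σ pᵢ log₂ pᵢ.
−0.21·log₂(0.21) = 0.4728
−0.19·log₂(0.19) = 0.4552
−0.18·log₂(0.18) = 0.4453
−0.14·log₂(0.14) = 0.3971
−0.02·log₂(0.02) = 0.1129
−0.08·log₂(0.08) = 0.2915
−0.18·log₂(0.18) = 0.4453
Sum ≈ 2.6202 → 2.620 bits.

2.620 bits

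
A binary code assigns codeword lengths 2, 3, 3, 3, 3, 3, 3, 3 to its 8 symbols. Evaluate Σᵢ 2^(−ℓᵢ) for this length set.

1.125

With common denominator 2^3 = 8: Σ 2^(−ℓᵢ) = 2/8 + 1/8 + 1/8 + 1/8 + 1/8 + 1/8 + 1/8 + 1/8 = 9/8 = 1.125.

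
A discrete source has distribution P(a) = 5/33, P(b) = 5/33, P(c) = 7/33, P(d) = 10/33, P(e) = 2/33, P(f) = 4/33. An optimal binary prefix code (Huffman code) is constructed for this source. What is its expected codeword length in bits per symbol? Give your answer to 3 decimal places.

Repeatedly combine the two least-probable nodes; the expected code length is the sum of the merged weights.
merge 2/33 + 4/33 → 2/11
merge 5/33 + 5/33 → 10/33
merge 2/11 + 7/33 → 13/33
merge 10/33 + 10/33 → 20/33
merge 13/33 + 20/33 → 1
L = 2/11 + 10/33 + 13/33 + 20/33 + 1 = 82/33 ≈ 2.485 bits/symbol.

2.485 bits/symbol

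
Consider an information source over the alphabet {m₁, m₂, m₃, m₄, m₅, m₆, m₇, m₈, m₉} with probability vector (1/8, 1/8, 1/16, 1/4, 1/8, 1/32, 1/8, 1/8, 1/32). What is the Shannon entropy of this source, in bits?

2.9375 bits

Each probability is a power of 1/2, so log₂(1/p) is an integer.
H = Σ p·log₂(1/p) = 1/8·3 + 1/8·3 + 1/16·4 + 1/4·2 + 1/8·3 + 1/32·5 + 1/8·3 + 1/8·3 + 1/32·5 = 2.9375 bits.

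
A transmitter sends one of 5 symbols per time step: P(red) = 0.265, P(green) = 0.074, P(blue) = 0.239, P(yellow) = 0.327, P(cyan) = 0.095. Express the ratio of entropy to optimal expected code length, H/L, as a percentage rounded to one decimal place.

98.2%

Entropy H = −Σ p log₂ p ≈ 2.1292 bits.
Huffman merges: 37/500+19/200→169/1000; 169/1000+239/1000→51/125; 53/200+327/1000→74/125; 51/125+74/125→1. L = 2169/1000 ≈ 2.1690.
Efficiency = H/L = 2.1292/2.1690 = 98.2%.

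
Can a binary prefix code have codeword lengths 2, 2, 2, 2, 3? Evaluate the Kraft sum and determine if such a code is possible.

With common denominator 2^3 = 8: Σ 2^(−ℓᵢ) = 2/8 + 2/8 + 2/8 + 2/8 + 1/8 = 9/8 = 1.125.
Kraft's inequality requires Σ ≤ 1; here Σ = 1.125 > 1, so no such prefix code exists.

1.125; no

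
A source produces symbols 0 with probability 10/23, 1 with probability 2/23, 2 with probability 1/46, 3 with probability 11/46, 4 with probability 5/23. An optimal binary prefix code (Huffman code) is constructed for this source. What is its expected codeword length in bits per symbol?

Repeatedly combine the two least-probable nodes; the expected code length is the sum of the merged weights.
merge 1/46 + 2/23 → 5/46
merge 5/46 + 5/23 → 15/46
merge 11/46 + 15/46 → 13/23
merge 10/23 + 13/23 → 1
L = 5/46 + 15/46 + 13/23 + 1 = 2 bits/symbol.

2 bits/symbol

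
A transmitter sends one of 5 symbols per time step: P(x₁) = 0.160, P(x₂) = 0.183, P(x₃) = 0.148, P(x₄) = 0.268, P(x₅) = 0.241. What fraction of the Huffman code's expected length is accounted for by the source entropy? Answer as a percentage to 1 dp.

98.9%

Entropy H = −Σ p log₂ p ≈ 2.2832 bits.
Huffman merges: 37/250+4/25→77/250; 183/1000+241/1000→53/125; 67/250+77/250→72/125; 53/125+72/125→1. L = 577/250 ≈ 2.3080.
Efficiency = H/L = 2.2832/2.3080 = 98.9%.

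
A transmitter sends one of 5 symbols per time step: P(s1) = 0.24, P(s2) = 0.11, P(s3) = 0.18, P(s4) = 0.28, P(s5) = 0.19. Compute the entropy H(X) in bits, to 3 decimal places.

2.259 bits

H = −Σ pᵢ log₂ pᵢ.
−0.24·log₂(0.24) = 0.4941
−0.11·log₂(0.11) = 0.3503
−0.18·log₂(0.18) = 0.4453
−0.28·log₂(0.28) = 0.5142
−0.19·log₂(0.19) = 0.4552
Sum ≈ 2.2592 → 2.259 bits.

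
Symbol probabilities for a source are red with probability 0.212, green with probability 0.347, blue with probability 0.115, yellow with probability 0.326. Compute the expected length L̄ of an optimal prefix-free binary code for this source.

Repeatedly combine the two least-probable nodes; the expected code length is the sum of the merged weights.
merge 23/200 + 53/250 → 327/1000
merge 163/500 + 327/1000 → 653/1000
merge 347/1000 + 653/1000 → 1
L = 327/1000 + 653/1000 + 1 = 99/50 = 1.98 bits/symbol.

1.98 bits/symbol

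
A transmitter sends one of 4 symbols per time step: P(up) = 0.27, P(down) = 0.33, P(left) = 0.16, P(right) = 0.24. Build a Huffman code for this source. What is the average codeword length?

Repeatedly combine the two least-probable nodes; the expected code length is the sum of the merged weights.
merge 4/25 + 6/25 → 2/5
merge 27/100 + 33/100 → 3/5
merge 2/5 + 3/5 → 1
L = 2/5 + 3/5 + 1 = 2 bits/symbol.

2 bits/symbol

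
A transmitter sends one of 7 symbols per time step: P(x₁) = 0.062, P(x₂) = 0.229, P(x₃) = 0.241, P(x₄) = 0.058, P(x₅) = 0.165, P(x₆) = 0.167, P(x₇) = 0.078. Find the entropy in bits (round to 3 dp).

2.616 bits

H = −Σ pᵢ log₂ pᵢ.
−0.062·log₂(0.062) = 0.2487
−0.229·log₂(0.229) = 0.4870
−0.241·log₂(0.241) = 0.4947
−0.058·log₂(0.058) = 0.2383
−0.165·log₂(0.165) = 0.4289
−0.167·log₂(0.167) = 0.4312
−0.078·log₂(0.078) = 0.2871
Sum ≈ 2.6159 → 2.616 bits.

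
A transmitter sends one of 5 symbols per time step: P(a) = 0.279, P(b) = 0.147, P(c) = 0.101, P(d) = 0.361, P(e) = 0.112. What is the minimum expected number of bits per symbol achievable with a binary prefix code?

Repeatedly combine the two least-probable nodes; the expected code length is the sum of the merged weights.
merge 101/1000 + 14/125 → 213/1000
merge 147/1000 + 213/1000 → 9/25
merge 279/1000 + 9/25 → 639/1000
merge 361/1000 + 639/1000 → 1
L = 213/1000 + 9/25 + 639/1000 + 1 = 553/250 = 2.212 bits/symbol.

2.212 bits/symbol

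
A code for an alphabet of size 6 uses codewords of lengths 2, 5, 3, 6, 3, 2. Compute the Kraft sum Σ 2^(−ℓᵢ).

With common denominator 2^6 = 64: Σ 2^(−ℓᵢ) = 16/64 + 2/64 + 8/64 + 1/64 + 8/64 + 16/64 = 51/64 = 0.796875.

0.796875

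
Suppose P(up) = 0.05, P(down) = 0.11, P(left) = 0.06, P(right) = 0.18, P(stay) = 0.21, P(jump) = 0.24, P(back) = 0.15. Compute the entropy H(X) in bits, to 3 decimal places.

2.633 bits

H = −Σ pᵢ log₂ pᵢ.
−0.05·log₂(0.05) = 0.2161
−0.11·log₂(0.11) = 0.3503
−0.06·log₂(0.06) = 0.2435
−0.18·log₂(0.18) = 0.4453
−0.21·log₂(0.21) = 0.4728
−0.24·log₂(0.24) = 0.4941
−0.15·log₂(0.15) = 0.4105
Sum ≈ 2.6327 → 2.633 bits.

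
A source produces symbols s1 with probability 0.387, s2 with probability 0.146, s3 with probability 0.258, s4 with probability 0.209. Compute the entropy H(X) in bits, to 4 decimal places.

1.9116 bits

H = −Σ pᵢ log₂ pᵢ.
−0.387·log₂(0.387) = 0.5300
−0.146·log₂(0.146) = 0.4053
−0.258·log₂(0.258) = 0.5043
−0.209·log₂(0.209) = 0.4720
Sum ≈ 1.9116 → 1.9116 bits.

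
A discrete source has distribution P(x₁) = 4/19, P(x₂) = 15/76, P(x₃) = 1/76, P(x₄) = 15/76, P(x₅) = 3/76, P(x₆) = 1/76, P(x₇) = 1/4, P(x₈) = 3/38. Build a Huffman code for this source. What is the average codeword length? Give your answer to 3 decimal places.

2.579 bits/symbol

Repeatedly combine the two least-probable nodes; the expected code length is the sum of the merged weights.
merge 1/76 + 1/76 → 1/38
merge 1/38 + 3/76 → 5/76
merge 5/76 + 3/38 → 11/76
merge 11/76 + 15/76 → 13/38
merge 15/76 + 4/19 → 31/76
merge 1/4 + 13/38 → 45/76
merge 31/76 + 45/76 → 1
L = 1/38 + 5/76 + 11/76 + 13/38 + 31/76 + 45/76 + 1 = 49/19 ≈ 2.579 bits/symbol.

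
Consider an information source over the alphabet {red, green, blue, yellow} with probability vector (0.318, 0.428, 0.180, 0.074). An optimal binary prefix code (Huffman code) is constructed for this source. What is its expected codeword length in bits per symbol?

Repeatedly combine the two least-probable nodes; the expected code length is the sum of the merged weights.
merge 37/500 + 9/50 → 127/500
merge 127/500 + 159/500 → 143/250
merge 107/250 + 143/250 → 1
L = 127/500 + 143/250 + 1 = 913/500 = 1.826 bits/symbol.

1.826 bits/symbol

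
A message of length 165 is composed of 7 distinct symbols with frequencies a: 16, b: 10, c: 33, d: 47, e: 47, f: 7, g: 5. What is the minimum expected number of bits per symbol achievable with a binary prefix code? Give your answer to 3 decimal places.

Probabilities are the counts divided by 165.
Repeatedly combine the two least-probable nodes; the expected code length is the sum of the merged weights.
merge 1/33 + 7/165 → 4/55
merge 2/33 + 4/55 → 2/15
merge 16/165 + 2/15 → 38/165
merge 1/5 + 38/165 → 71/165
merge 47/165 + 47/165 → 94/165
merge 71/165 + 94/165 → 1
L = 4/55 + 2/15 + 38/165 + 71/165 + 94/165 + 1 = 134/55 ≈ 2.436 bits/symbol.

2.436 bits/symbol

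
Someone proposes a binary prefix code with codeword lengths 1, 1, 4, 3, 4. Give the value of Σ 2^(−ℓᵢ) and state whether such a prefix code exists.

With common denominator 2^4 = 16: Σ 2^(−ℓᵢ) = 8/16 + 8/16 + 1/16 + 2/16 + 1/16 = 20/16 = 1.25.
Kraft's inequality requires Σ ≤ 1; here Σ = 1.25 > 1, so no such prefix code exists.

1.25; no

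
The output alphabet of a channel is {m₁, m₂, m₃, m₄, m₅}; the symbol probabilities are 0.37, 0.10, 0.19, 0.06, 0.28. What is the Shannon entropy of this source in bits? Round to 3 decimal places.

2.076 bits

H = −Σ pᵢ log₂ pᵢ.
−0.37·log₂(0.37) = 0.5307
−0.10·log₂(0.10) = 0.3322
−0.19·log₂(0.19) = 0.4552
−0.06·log₂(0.06) = 0.2435
−0.28·log₂(0.28) = 0.5142
Sum ≈ 2.0759 → 2.076 bits.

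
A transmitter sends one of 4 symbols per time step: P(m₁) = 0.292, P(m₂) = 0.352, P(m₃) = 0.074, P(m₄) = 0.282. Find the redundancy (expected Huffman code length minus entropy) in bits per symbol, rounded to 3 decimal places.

0.158 bits

Entropy H = −Σ p log₂ p ≈ 1.8418 bits.
Huffman merges: 37/500+141/500→89/250; 73/250+44/125→161/250; 89/250+161/250→1. L = 2 ≈ 2.0000.
L − H = 2.0000 − 1.8418 = 0.158 bits.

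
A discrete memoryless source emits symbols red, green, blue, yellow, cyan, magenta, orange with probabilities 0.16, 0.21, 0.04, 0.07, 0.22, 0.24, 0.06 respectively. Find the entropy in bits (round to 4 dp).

H = −Σ pᵢ log₂ pᵢ.
−0.16·log₂(0.16) = 0.4230
−0.21·log₂(0.21) = 0.4728
−0.04·log₂(0.04) = 0.1858
−0.07·log₂(0.07) = 0.2686
−0.22·log₂(0.22) = 0.4806
−0.24·log₂(0.24) = 0.4941
−0.06·log₂(0.06) = 0.2435
Sum ≈ 2.5684 → 2.5684 bits.

2.5684 bits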